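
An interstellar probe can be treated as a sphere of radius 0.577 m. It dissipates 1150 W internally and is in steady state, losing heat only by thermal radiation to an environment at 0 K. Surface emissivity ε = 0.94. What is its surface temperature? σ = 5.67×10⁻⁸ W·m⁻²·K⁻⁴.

Steady state: internal power = radiated power, P = εσA T⁴.
Radiating area A = 4πr² = 4.184 m².
T⁴ = P/(εσA) = 1150/(0.94·5.67×10⁻⁸·4.184) = 5.157×10⁹ K⁴.
T = (5.157×10⁹)^(1/4).

T ≈ 268 K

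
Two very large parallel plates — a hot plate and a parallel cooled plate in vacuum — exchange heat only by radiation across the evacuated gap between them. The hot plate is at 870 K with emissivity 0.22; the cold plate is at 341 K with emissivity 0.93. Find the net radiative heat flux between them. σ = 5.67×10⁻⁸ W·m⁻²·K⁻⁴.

For two infinite grey parallel plates, q = σ(T₁⁴ − T₂⁴)/(1/ε₁ + 1/ε₂ − 1).
T₁⁴ − T₂⁴ = 5.729×10¹¹ − 1.352×10¹⁰ = 5.594×10¹¹ K⁴.
1/ε₁ + 1/ε₂ − 1 = 4.545 + 1.075 − 1 = 4.621.
q = 5.67×10⁻⁸ × 5.594×10¹¹ / 4.621.

q ≈ 6860 W/m²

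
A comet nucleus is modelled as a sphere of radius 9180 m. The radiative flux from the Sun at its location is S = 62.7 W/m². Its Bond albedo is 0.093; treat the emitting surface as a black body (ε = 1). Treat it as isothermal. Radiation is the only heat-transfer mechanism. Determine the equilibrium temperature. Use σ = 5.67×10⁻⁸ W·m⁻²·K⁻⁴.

T ≈ 126 K

At equilibrium, absorbed power = emitted power.
Absorbing cross-section = πr² = 2.647×10⁸ m²; emitting surface = 4πr² = 1.059×10⁹ m² (ratio 4).
(1−a)S·A_cross = εσ·A_surf·T⁴  ⇒  T⁴ = (1−a)S/(4σ).
T⁴ = 0.907·62.7/(4·5.67×10⁻⁸) = 2.507×10⁸ K⁴.
T = (2.507×10⁸)^(1/4).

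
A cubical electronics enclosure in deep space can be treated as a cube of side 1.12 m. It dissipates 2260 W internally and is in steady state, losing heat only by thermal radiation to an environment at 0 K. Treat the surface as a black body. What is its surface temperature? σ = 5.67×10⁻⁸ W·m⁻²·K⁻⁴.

T ≈ 270 K

Steady state: internal power = radiated power, P = εσA T⁴.
Radiating area A = 6L² = 7.526 m².
T⁴ = P/(εσA) = 2260/(1.0·5.67×10⁻⁸·7.526) = 5.296×10⁹ K⁴.
T = (5.296×10⁹)^(1/4).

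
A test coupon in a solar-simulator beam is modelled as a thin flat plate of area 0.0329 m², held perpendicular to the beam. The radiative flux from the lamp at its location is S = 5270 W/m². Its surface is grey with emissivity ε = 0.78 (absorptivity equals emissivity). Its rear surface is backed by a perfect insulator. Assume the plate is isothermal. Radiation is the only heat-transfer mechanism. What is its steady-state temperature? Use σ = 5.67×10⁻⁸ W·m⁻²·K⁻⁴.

At equilibrium, absorbed power = emitted power.
Absorbing cross-section = A = 0.03290 m²; emitting surface = A = 0.03290 m² (ratio 1).
εS·A_cross = εσ·A_surf·T⁴  ⇒  T⁴ = S/(1σ)   (ε cancels).
T⁴ = 5270/(1·5.67×10⁻⁸) = 9.295×10¹⁰ K⁴.
T = (9.295×10¹⁰)^(1/4).

T ≈ 552 K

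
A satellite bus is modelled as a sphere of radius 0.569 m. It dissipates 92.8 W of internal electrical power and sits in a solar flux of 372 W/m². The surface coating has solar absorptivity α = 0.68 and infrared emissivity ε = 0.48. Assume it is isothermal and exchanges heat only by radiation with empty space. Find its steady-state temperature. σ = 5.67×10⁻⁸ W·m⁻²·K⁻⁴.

At steady state, absorbed solar power + internal power = radiated power.
Absorbed: α·S·A_cross = 0.68·372·1.017 = 257.3 W (cross-section πr²).
Total input = 257.3 + 92.8 = 350.1 W.
Radiated: εσ·A_surf·T⁴ with A_surf = 4πr² = 4.069 m².
T⁴ = 350.1/(0.48·5.67×10⁻⁸·4.069) = 3.162×10⁹ K⁴.

T ≈ 237 K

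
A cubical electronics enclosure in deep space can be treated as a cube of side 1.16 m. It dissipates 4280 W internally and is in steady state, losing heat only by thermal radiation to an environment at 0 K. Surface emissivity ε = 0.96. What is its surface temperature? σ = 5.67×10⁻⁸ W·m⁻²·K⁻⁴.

Steady state: internal power = radiated power, P = εσA T⁴.
Radiating area A = 6L² = 8.074 m².
T⁴ = P/(εσA) = 4280/(0.96·5.67×10⁻⁸·8.074) = 9.739×10⁹ K⁴.
T = (9.739×10⁹)^(1/4).

T ≈ 314 K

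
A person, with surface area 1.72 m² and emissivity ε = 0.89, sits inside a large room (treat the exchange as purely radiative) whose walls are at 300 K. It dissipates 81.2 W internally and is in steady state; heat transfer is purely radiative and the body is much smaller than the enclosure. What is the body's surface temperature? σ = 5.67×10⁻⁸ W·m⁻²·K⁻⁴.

For a small grey body in a large enclosure, net radiated power = εσA(T⁴ − T_w⁴).
Steady state: P = εσA(T⁴ − T_w⁴) with A = 1.72 m².
T⁴ = P/(εσA) + T_w⁴ = 81.2/(0.89·5.67×10⁻⁸·1.720) + (300)⁴
    = 9.355×10⁸ + 8.100×10⁹ = 9.036×10⁹ K⁴.

T ≈ 308 K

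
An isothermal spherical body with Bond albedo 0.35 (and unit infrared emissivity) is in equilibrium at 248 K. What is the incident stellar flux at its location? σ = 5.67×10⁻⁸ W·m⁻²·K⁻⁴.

S ≈ 1320 W/m²

(1−a)S·πr² = σ·4πr²·T⁴ ⇒ S = 4σT⁴/(1−a).
S = 4·5.67×10⁻⁸·3.783×10⁹/0.650.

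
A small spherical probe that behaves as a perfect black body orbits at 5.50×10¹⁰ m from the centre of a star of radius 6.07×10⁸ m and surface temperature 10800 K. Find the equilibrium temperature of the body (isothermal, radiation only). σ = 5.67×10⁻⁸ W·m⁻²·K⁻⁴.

The star's surface emits σT_*⁴; at distance d the flux is S = σT_*⁴(R_*/d)².
S = 5.67×10⁻⁸·(10800)⁴·(6.07×10⁸/5.50×10¹⁰)² = 93960 W/m².
For an isothermal sphere T⁴ = (1−a)S/(4σ) = 4.143×10¹¹ K⁴.

T ≈ 802 K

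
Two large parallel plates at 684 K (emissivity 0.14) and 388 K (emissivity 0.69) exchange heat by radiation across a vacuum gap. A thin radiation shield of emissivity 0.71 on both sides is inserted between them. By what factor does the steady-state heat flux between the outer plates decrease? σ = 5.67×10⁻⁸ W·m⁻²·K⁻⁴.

factor ≈ 1.24

Without shield: q₀ = σΔ(T⁴)/(1/ε₁+1/ε₂−1) with denominator 7.592.
With shield the two gaps are in series; the resistances add: (1/ε₁+1/ε_s−1)+(1/ε_s+1/ε₂−1) = 7.551+1.858 = 9.409.
Heat-flux ratio q₀/q = 9.409/7.592.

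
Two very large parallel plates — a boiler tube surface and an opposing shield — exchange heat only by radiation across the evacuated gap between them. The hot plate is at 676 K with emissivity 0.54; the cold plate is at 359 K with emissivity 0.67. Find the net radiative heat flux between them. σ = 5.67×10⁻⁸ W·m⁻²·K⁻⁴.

q ≈ 4650 W/m²

For two infinite grey parallel plates, q = σ(T₁⁴ − T₂⁴)/(1/ε₁ + 1/ε₂ − 1).
T₁⁴ − T₂⁴ = 2.088×10¹¹ − 1.661×10¹⁰ = 1.922×10¹¹ K⁴.
1/ε₁ + 1/ε₂ − 1 = 1.852 + 1.493 − 1 = 2.344.
q = 5.67×10⁻⁸ × 1.922×10¹¹ / 2.344.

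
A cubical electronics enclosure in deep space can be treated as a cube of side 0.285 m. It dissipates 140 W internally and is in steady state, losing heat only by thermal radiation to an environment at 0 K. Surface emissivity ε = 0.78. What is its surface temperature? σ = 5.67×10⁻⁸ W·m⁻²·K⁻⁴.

Steady state: internal power = radiated power, P = εσA T⁴.
Radiating area A = 6L² = 0.4873 m².
T⁴ = P/(εσA) = 140/(0.78·5.67×10⁻⁸·0.4873) = 6.495×10⁹ K⁴.
T = (6.495×10⁹)^(1/4).

T ≈ 284 K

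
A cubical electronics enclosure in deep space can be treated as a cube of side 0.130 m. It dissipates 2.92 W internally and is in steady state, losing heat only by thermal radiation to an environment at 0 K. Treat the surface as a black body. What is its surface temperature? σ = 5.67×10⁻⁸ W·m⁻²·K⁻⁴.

T ≈ 150 K

Steady state: internal power = radiated power, P = εσA T⁴.
Radiating area A = 6L² = 0.1014 m².
T⁴ = P/(εσA) = 2.92/(1.0·5.67×10⁻⁸·0.1014) = 5.079×10⁸ K⁴.
T = (5.079×10⁸)^(1/4).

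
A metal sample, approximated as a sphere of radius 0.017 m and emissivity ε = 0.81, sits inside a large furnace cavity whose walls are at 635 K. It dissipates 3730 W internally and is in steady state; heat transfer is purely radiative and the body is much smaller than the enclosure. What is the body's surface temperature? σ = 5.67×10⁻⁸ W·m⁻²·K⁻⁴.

T ≈ 2180 K

For a small grey body in a large enclosure, net radiated power = εσA(T⁴ − T_w⁴).
Steady state: P = εσA(T⁴ − T_w⁴) with A = 4πr² = 0.003632 m².
T⁴ = P/(εσA) + T_w⁴ = 3730/(0.81·5.67×10⁻⁸·0.003632) + (635)⁴
    = 2.236×10¹³ + 1.626×10¹¹ = 2.253×10¹³ K⁴.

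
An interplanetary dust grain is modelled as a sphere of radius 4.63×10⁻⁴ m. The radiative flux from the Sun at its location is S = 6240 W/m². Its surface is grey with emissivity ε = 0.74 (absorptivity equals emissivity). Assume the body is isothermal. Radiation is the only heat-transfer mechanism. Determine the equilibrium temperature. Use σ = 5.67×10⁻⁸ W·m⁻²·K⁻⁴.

T ≈ 407 K

At equilibrium, absorbed power = emitted power.
Absorbing cross-section = πr² = 6.735×10⁻⁷ m²; emitting surface = 4πr² = 2.694×10⁻⁶ m² (ratio 4).
εS·A_cross = εσ·A_surf·T⁴  ⇒  T⁴ = S/(4σ)   (ε cancels).
T⁴ = 6240/(4·5.67×10⁻⁸) = 2.751×10¹⁰ K⁴.
T = (2.751×10¹⁰)^(1/4).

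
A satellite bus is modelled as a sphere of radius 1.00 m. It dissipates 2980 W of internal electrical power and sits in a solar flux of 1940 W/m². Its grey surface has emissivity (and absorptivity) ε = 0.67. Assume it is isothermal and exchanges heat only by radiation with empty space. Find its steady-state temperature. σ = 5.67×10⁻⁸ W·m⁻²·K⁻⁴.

T ≈ 349 K

At steady state, absorbed solar power + internal power = radiated power.
Absorbed: α·S·A_cross = 0.67·1940·3.142 = 4083 W (cross-section πr²).
Total input = 4083 + 2980 = 7063 W.
Radiated: εσ·A_surf·T⁴ with A_surf = 4πr² = 12.57 m².
T⁴ = 7063/(0.67·5.67×10⁻⁸·12.57) = 1.480×10¹⁰ K⁴.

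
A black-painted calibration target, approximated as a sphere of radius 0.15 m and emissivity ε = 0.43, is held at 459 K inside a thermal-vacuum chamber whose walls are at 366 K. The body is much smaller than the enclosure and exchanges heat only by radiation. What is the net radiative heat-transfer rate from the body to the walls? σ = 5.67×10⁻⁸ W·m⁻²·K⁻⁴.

P_net ≈ 182 W

For a small grey body in a large enclosure: P_net = εσA(T_body⁴ − T_wall⁴).
A = 4πr² = 0.2827 m²; T_body⁴ − T_wall⁴ = 4.439×10¹⁰ − 1.794×10¹⁰ = 2.644×10¹⁰ K⁴.
|P_net| = 0.43·5.67×10⁻⁸·0.2827·2.644×10¹⁰.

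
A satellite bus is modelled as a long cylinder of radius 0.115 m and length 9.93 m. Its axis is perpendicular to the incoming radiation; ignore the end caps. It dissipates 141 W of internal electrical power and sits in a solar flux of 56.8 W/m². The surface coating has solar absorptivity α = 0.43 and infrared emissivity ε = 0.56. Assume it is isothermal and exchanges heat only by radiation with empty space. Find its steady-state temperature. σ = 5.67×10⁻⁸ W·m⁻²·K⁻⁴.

T ≈ 171 K

At steady state, absorbed solar power + internal power = radiated power.
Absorbed: α·S·A_cross = 0.43·56.8·2.284 = 55.78 W (cross-section 2rL).
Total input = 55.78 + 141 = 196.8 W.
Radiated: εσ·A_surf·T⁴ with A_surf = 2πrL = 7.175 m².
T⁴ = 196.8/(0.56·5.67×10⁻⁸·7.175) = 8.637×10⁸ K⁴.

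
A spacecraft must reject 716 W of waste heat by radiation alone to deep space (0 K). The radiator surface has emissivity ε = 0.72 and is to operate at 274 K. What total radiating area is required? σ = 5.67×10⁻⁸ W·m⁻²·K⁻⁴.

A ≈ 3.11 m²

P = εσA T⁴ ⇒ A = P/(εσT⁴).
T⁴ = 5.636×10⁹ K⁴.
A = 716/(0.72 × 5.67×10⁻⁸ × 5.636×10⁹).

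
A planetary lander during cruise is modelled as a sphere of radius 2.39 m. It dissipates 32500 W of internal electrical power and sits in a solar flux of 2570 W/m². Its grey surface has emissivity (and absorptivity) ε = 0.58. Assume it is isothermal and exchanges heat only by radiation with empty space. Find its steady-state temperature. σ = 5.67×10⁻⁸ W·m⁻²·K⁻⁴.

At steady state, absorbed solar power + internal power = radiated power.
Absorbed: α·S·A_cross = 0.58·2570·17.95 = 26750 W (cross-section πr²).
Total input = 26750 + 32500 = 59250 W.
Radiated: εσ·A_surf·T⁴ with A_surf = 4πr² = 71.78 m².
T⁴ = 59250/(0.58·5.67×10⁻⁸·71.78) = 2.510×10¹⁰ K⁴.

T ≈ 398 K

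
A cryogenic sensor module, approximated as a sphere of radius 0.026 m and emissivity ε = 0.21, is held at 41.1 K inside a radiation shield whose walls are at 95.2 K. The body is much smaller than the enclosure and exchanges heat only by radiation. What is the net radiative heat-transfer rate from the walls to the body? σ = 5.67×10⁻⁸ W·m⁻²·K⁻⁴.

P_net ≈ 0.00802 W

For a small grey body in a large enclosure: P_net = εσA(T_body⁴ − T_wall⁴).
A = 4πr² = 0.008495 m²; T_body⁴ − T_wall⁴ = 2.853×10⁶ − 8.214×10⁷ = -7.929×10⁷ K⁴.
|P_net| = 0.21·5.67×10⁻⁸·0.008495·7.929×10⁷.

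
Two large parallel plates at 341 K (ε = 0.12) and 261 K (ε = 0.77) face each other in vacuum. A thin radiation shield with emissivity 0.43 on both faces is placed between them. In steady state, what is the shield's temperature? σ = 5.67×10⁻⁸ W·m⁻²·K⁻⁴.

T_s ≈ 284 K

In steady state the net flux on the hot side equals that on the cold side.
σ(T₁⁴−T_s⁴)/D₁ = σ(T_s⁴−T₂⁴)/D₂, with D₁ = 1/ε₁+1/ε_s−1 = 9.659, D₂ = 1/ε_s+1/ε₂−1 = 2.624.
Solve for T_s⁴: T_s⁴ = (D₂·T₁⁴ + D₁·T₂⁴)/(D₁+D₂) = 6.538×10⁹ K⁴.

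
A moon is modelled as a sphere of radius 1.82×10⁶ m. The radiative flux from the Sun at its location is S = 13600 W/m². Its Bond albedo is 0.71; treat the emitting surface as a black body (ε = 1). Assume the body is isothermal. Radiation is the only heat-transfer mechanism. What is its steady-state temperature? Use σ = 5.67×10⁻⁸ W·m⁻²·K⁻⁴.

At equilibrium, absorbed power = emitted power.
Absorbing cross-section = πr² = 1.041×10¹³ m²; emitting surface = 4πr² = 4.162×10¹³ m² (ratio 4).
(1−a)S·A_cross = εσ·A_surf·T⁴  ⇒  T⁴ = (1−a)S/(4σ).
T⁴ = 0.290·13600/(4·5.67×10⁻⁸) = 1.739×10¹⁰ K⁴.
T = (1.739×10¹⁰)^(1/4).

T ≈ 363 K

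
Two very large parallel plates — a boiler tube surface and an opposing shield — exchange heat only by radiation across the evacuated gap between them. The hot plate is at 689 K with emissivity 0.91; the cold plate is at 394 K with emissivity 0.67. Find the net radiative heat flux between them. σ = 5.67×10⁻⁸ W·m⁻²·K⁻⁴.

q ≈ 7170 W/m²

For two infinite grey parallel plates, q = σ(T₁⁴ − T₂⁴)/(1/ε₁ + 1/ε₂ − 1).
T₁⁴ − T₂⁴ = 2.254×10¹¹ − 2.410×10¹⁰ = 2.013×10¹¹ K⁴.
1/ε₁ + 1/ε₂ − 1 = 1.099 + 1.493 − 1 = 1.591.
q = 5.67×10⁻⁸ × 2.013×10¹¹ / 1.591.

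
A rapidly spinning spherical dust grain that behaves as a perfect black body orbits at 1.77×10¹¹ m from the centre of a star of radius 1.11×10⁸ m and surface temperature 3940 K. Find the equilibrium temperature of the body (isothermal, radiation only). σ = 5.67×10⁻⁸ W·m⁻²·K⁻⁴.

The star's surface emits σT_*⁴; at distance d the flux is S = σT_*⁴(R_*/d)².
S = 5.67×10⁻⁸·(3940)⁴·(1.11×10⁸/1.77×10¹¹)² = 5.374 W/m².
For an isothermal sphere T⁴ = (1−a)S/(4σ) = 2.369×10⁷ K⁴.

T ≈ 69.8 K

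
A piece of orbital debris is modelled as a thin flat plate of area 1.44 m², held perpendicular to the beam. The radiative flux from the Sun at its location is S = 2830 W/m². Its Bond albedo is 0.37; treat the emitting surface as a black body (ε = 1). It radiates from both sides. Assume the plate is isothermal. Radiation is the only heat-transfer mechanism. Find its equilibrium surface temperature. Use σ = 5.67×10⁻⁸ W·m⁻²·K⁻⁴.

At equilibrium, absorbed power = emitted power.
Absorbing cross-section = A = 1.440 m²; emitting surface = 2A = 2.880 m² (ratio 2).
(1−a)S·A_cross = εσ·A_surf·T⁴  ⇒  T⁴ = (1−a)S/(2σ).
T⁴ = 0.630·2830/(2·5.67×10⁻⁸) = 1.572×10¹⁰ K⁴.
T = (1.572×10¹⁰)^(1/4).

T ≈ 354 K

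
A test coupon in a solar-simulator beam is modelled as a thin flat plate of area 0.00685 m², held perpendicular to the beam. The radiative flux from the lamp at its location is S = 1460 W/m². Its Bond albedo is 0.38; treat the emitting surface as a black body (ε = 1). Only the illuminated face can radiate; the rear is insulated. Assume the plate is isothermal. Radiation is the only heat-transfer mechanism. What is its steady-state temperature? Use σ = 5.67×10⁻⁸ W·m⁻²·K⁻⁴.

At equilibrium, absorbed power = emitted power.
Absorbing cross-section = A = 0.006850 m²; emitting surface = A = 0.006850 m² (ratio 1).
(1−a)S·A_cross = εσ·A_surf·T⁴  ⇒  T⁴ = (1−a)S/(1σ).
T⁴ = 0.620·1460/(1·5.67×10⁻⁸) = 1.596×10¹⁰ K⁴.
T = (1.596×10¹⁰)^(1/4).

T ≈ 355 K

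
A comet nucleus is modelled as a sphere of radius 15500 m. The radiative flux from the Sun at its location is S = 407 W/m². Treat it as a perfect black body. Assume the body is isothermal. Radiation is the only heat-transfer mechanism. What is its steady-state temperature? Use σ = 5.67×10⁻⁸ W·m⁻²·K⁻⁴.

T ≈ 206 K

At equilibrium, absorbed power = emitted power.
Absorbing cross-section = πr² = 7.548×10⁸ m²; emitting surface = 4πr² = 3.019×10⁹ m² (ratio 4).
S·A_cross = εσ·A_surf·T⁴  ⇒  T⁴ = S/(4σ).
T⁴ = 1.00·407/(4·5.67×10⁻⁸) = 1.795×10⁹ K⁴.
T = (1.795×10⁹)^(1/4).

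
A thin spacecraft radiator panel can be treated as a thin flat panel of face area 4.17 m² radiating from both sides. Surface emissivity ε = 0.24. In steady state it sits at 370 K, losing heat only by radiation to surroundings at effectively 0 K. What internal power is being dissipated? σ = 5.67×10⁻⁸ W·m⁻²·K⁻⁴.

Steady state: P = εσA T⁴.
A = 2·4.17 = 8.340 m²; T⁴ = (370)⁴ = 1.874×10¹⁰ K⁴.
P = 0.24 × 5.67×10⁻⁸ × 8.340 × 1.874×10¹⁰.

P ≈ 2130 W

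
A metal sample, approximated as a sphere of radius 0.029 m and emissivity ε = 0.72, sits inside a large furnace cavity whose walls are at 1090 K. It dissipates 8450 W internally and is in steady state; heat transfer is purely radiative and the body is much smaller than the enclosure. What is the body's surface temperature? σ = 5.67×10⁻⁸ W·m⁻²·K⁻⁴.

T ≈ 2140 K

For a small grey body in a large enclosure, net radiated power = εσA(T⁴ − T_w⁴).
Steady state: P = εσA(T⁴ − T_w⁴) with A = 4πr² = 0.01057 m².
T⁴ = P/(εσA) + T_w⁴ = 8450/(0.72·5.67×10⁻⁸·0.01057) + (1090)⁴
    = 1.959×10¹³ + 1.412×10¹² = 2.100×10¹³ K⁴.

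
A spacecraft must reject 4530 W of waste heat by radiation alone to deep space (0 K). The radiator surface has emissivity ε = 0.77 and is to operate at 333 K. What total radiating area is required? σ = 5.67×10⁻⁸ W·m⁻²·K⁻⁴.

A ≈ 8.44 m²

P = εσA T⁴ ⇒ A = P/(εσT⁴).
T⁴ = 1.230×10¹⁰ K⁴.
A = 4530/(0.77 × 5.67×10⁻⁸ × 1.230×10¹⁰).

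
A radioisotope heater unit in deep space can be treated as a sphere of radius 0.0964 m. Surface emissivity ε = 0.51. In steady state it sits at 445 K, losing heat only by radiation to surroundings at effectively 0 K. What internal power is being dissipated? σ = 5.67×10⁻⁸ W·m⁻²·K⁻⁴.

Steady state: P = εσA T⁴.
A = 4πr² = 0.1168 m²; T⁴ = (445)⁴ = 3.921×10¹⁰ K⁴.
P = 0.51 × 5.67×10⁻⁸ × 0.1168 × 3.921×10¹⁰.

P ≈ 132 W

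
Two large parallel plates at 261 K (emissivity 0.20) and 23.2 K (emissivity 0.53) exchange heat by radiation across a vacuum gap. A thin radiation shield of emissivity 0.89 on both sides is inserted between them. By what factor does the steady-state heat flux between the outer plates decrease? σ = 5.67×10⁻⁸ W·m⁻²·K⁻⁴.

Without shield: q₀ = σΔ(T⁴)/(1/ε₁+1/ε₂−1) with denominator 5.887.
With shield the two gaps are in series; the resistances add: (1/ε₁+1/ε_s−1)+(1/ε_s+1/ε₂−1) = 5.124+2.010 = 7.134.
Heat-flux ratio q₀/q = 7.134/5.887.

factor ≈ 1.21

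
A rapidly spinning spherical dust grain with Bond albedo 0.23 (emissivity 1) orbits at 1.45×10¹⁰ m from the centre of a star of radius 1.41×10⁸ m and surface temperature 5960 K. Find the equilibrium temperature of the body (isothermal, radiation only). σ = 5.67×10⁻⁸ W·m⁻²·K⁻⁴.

T ≈ 389 K

The star's surface emits σT_*⁴; at distance d the flux is S = σT_*⁴(R_*/d)².
S = 5.67×10⁻⁸·(5960)⁴·(1.41×10⁸/1.45×10¹⁰)² = 6765 W/m².
For an isothermal sphere T⁴ = (1−a)S/(4σ) = 2.297×10¹⁰ K⁴.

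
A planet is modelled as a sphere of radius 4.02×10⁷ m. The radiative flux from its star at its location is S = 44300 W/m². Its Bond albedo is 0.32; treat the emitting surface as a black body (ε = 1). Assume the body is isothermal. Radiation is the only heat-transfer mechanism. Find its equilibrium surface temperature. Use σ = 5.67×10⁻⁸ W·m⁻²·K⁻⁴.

At equilibrium, absorbed power = emitted power.
Absorbing cross-section = πr² = 5.077×10¹⁵ m²; emitting surface = 4πr² = 2.031×10¹⁶ m² (ratio 4).
(1−a)S·A_cross = εσ·A_surf·T⁴  ⇒  T⁴ = (1−a)S/(4σ).
T⁴ = 0.680·44300/(4·5.67×10⁻⁸) = 1.328×10¹¹ K⁴.
T = (1.328×10¹¹)^(1/4).

T ≈ 604 K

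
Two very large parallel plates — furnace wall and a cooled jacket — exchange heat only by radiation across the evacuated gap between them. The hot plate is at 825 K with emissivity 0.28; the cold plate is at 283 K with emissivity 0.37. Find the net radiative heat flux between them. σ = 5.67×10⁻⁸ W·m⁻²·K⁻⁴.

For two infinite grey parallel plates, q = σ(T₁⁴ − T₂⁴)/(1/ε₁ + 1/ε₂ − 1).
T₁⁴ − T₂⁴ = 4.633×10¹¹ − 6.414×10⁹ = 4.568×10¹¹ K⁴.
1/ε₁ + 1/ε₂ − 1 = 3.571 + 2.703 − 1 = 5.274.
q = 5.67×10⁻⁸ × 4.568×10¹¹ / 5.274.

q ≈ 4910 W/m²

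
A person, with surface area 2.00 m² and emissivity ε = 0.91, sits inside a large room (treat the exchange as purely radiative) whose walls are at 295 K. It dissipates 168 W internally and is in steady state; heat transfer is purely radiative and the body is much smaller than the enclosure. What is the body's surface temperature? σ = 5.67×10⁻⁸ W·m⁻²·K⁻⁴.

For a small grey body in a large enclosure, net radiated power = εσA(T⁴ − T_w⁴).
Steady state: P = εσA(T⁴ − T_w⁴) with A = 2.00 m².
T⁴ = P/(εσA) + T_w⁴ = 168/(0.91·5.67×10⁻⁸·2.000) + (295)⁴
    = 1.628×10⁹ + 7.573×10⁹ = 9.201×10⁹ K⁴.

T ≈ 310 K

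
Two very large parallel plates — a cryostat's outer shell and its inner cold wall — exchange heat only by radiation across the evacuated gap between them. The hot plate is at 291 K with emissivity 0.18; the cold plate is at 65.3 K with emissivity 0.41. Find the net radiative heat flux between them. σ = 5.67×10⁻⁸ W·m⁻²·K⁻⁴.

For two infinite grey parallel plates, q = σ(T₁⁴ − T₂⁴)/(1/ε₁ + 1/ε₂ − 1).
T₁⁴ − T₂⁴ = 7.171×10⁹ − 1.818×10⁷ = 7.153×10⁹ K⁴.
1/ε₁ + 1/ε₂ − 1 = 5.556 + 2.439 − 1 = 6.995.
q = 5.67×10⁻⁸ × 7.153×10⁹ / 6.995.

q ≈ 58.0 W/m²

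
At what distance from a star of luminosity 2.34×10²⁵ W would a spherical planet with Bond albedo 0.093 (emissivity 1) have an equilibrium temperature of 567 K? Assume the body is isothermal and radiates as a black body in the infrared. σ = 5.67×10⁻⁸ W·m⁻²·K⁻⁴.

d ≈ 8.49×10⁹ m

For an isothermal black-emitting sphere, (1−a)S·πr² = σ·4πr²·T⁴ ⇒ S = 4σT⁴/(1−a).
S = 4·5.67×10⁻⁸·(567)⁴/0.907 = 25840 W/m².
Flux falls as S = L/(4πd²), so d = √(L/(4πS)) = √(2.34×10²⁵/(4π·25840)).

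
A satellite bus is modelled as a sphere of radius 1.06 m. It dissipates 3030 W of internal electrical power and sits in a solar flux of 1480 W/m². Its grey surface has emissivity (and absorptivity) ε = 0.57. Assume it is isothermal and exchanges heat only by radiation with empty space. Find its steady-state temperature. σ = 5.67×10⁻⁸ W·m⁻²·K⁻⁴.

T ≈ 339 K

At steady state, absorbed solar power + internal power = radiated power.
Absorbed: α·S·A_cross = 0.57·1480·3.530 = 2978 W (cross-section πr²).
Total input = 2978 + 3030 = 6008 W.
Radiated: εσ·A_surf·T⁴ with A_surf = 4πr² = 14.12 m².
T⁴ = 6008/(0.57·5.67×10⁻⁸·14.12) = 1.317×10¹⁰ K⁴.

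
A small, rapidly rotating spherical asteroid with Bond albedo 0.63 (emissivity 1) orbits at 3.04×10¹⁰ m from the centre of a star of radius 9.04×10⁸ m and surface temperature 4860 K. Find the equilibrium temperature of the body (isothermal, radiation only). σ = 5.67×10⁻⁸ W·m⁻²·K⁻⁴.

The star's surface emits σT_*⁴; at distance d the flux is S = σT_*⁴(R_*/d)².
S = 5.67×10⁻⁸·(4860)⁴·(9.04×10⁸/3.04×10¹⁰)² = 27970 W/m².
For an isothermal sphere T⁴ = (1−a)S/(4σ) = 4.563×10¹⁰ K⁴.

T ≈ 462 K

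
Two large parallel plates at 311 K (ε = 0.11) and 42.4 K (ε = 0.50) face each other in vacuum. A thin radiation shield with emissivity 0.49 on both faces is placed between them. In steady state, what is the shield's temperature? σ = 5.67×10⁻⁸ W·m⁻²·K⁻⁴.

In steady state the net flux on the hot side equals that on the cold side.
σ(T₁⁴−T_s⁴)/D₁ = σ(T_s⁴−T₂⁴)/D₂, with D₁ = 1/ε₁+1/ε_s−1 = 10.13, D₂ = 1/ε_s+1/ε₂−1 = 3.041.
Solve for T_s⁴: T_s⁴ = (D₂·T₁⁴ + D₁·T₂⁴)/(D₁+D₂) = 2.162×10⁹ K⁴.

T_s ≈ 216 K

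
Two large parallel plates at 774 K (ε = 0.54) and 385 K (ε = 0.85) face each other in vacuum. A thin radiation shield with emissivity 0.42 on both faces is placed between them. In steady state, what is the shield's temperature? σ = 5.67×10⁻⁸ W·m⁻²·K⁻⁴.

In steady state the net flux on the hot side equals that on the cold side.
σ(T₁⁴−T_s⁴)/D₁ = σ(T_s⁴−T₂⁴)/D₂, with D₁ = 1/ε₁+1/ε_s−1 = 3.233, D₂ = 1/ε_s+1/ε₂−1 = 2.557.
Solve for T_s⁴: T_s⁴ = (D₂·T₁⁴ + D₁·T₂⁴)/(D₁+D₂) = 1.708×10¹¹ K⁴.

T_s ≈ 643 K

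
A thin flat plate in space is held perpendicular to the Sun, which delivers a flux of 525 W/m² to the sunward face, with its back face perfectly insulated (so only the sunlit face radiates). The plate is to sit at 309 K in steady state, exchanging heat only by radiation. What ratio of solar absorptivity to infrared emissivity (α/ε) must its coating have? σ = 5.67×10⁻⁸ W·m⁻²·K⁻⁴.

Balance: αS·A = εσ·1A·T⁴ ⇒ α/ε = σT⁴/S.
α/ε = 5.67×10⁻⁸·(309)⁴/525 = 5.67×10⁻⁸·9.117×10⁹/525.

α/ε ≈ 0.985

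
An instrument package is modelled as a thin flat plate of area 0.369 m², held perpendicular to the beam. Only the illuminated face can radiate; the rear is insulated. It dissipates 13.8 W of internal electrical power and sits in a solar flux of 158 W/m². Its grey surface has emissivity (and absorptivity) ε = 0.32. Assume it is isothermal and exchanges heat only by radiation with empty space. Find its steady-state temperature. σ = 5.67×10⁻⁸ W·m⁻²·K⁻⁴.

T ≈ 264 K

At steady state, absorbed solar power + internal power = radiated power.
Absorbed: α·S·A_cross = 0.32·158·0.3690 = 18.66 W (cross-section A).
Total input = 18.66 + 13.8 = 32.46 W.
Radiated: εσ·A_surf·T⁴ with A_surf = A = 0.3690 m².
T⁴ = 32.46/(0.32·5.67×10⁻⁸·0.3690) = 4.848×10⁹ K⁴.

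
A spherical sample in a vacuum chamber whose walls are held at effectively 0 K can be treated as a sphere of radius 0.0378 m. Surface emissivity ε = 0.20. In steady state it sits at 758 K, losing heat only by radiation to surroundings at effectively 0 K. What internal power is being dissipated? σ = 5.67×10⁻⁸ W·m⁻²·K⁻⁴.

Steady state: P = εσA T⁴.
A = 4πr² = 0.01796 m²; T⁴ = (758)⁴ = 3.301×10¹¹ K⁴.
P = 0.20 × 5.67×10⁻⁸ × 0.01796 × 3.301×10¹¹.

P ≈ 67.2 W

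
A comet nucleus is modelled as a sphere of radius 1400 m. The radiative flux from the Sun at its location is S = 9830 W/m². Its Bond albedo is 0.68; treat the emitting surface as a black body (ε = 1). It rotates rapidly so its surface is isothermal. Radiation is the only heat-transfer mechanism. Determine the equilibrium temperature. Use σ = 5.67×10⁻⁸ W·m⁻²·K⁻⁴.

At equilibrium, absorbed power = emitted power.
Absorbing cross-section = πr² = 6.158×10⁶ m²; emitting surface = 4πr² = 2.463×10⁷ m² (ratio 4).
(1−a)S·A_cross = εσ·A_surf·T⁴  ⇒  T⁴ = (1−a)S/(4σ).
T⁴ = 0.320·9830/(4·5.67×10⁻⁸) = 1.387×10¹⁰ K⁴.
T = (1.387×10¹⁰)^(1/4).

T ≈ 343 K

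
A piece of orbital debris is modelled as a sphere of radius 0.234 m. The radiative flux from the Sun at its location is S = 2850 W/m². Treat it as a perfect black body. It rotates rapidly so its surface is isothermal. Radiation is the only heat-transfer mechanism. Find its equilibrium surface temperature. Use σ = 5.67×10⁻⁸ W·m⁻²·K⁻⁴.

T ≈ 335 K

At equilibrium, absorbed power = emitted power.
Absorbing cross-section = πr² = 0.1720 m²; emitting surface = 4πr² = 0.6881 m² (ratio 4).
S·A_cross = εσ·A_surf·T⁴  ⇒  T⁴ = S/(4σ).
T⁴ = 1.00·2850/(4·5.67×10⁻⁸) = 1.257×10¹⁰ K⁴.
T = (1.257×10¹⁰)^(1/4).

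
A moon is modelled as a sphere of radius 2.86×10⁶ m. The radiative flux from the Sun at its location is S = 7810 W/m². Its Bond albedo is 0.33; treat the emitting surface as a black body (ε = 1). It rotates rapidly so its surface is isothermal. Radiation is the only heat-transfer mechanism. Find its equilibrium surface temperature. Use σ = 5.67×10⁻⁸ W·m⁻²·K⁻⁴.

At equilibrium, absorbed power = emitted power.
Absorbing cross-section = πr² = 2.570×10¹³ m²; emitting surface = 4πr² = 1.028×10¹⁴ m² (ratio 4).
(1−a)S·A_cross = εσ·A_surf·T⁴  ⇒  T⁴ = (1−a)S/(4σ).
T⁴ = 0.670·7810/(4·5.67×10⁻⁸) = 2.307×10¹⁰ K⁴.
T = (2.307×10¹⁰)^(1/4).

T ≈ 390 K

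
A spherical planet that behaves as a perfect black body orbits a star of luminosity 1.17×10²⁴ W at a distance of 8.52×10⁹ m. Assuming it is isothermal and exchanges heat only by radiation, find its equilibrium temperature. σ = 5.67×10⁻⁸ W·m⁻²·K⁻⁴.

T ≈ 274 K

First find the stellar flux at distance d: S = L/(4πd²) = 1.17×10²⁴/(4π·(8.52×10⁹)²) = 1283 W/m².
For an isothermal sphere, absorbed (1−a)S·πr² = emitted σ·4πr²·T⁴, so T⁴ = (1−a)S/(4σ).
T⁴ = 1.00·1283/(4·5.67×10⁻⁸) = 5.655×10⁹ K⁴.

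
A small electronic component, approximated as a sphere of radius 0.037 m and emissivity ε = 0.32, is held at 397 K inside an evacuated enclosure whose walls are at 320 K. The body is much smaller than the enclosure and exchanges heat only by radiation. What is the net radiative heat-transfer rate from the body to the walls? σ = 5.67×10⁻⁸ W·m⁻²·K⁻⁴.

P_net ≈ 4.48 W

For a small grey body in a large enclosure: P_net = εσA(T_body⁴ − T_wall⁴).
A = 4πr² = 0.01720 m²; T_body⁴ − T_wall⁴ = 2.484×10¹⁰ − 1.049×10¹⁰ = 1.435×10¹⁰ K⁴.
|P_net| = 0.32·5.67×10⁻⁸·0.01720·1.435×10¹⁰.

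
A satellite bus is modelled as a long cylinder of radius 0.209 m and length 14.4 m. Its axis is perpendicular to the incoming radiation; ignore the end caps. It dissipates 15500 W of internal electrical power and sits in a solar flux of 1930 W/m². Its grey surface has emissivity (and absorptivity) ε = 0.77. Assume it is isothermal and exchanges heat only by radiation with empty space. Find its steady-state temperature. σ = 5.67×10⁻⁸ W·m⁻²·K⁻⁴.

At steady state, absorbed solar power + internal power = radiated power.
Absorbed: α·S·A_cross = 0.77·1930·6.019 = 8945 W (cross-section 2rL).
Total input = 8945 + 15500 = 24450 W.
Radiated: εσ·A_surf·T⁴ with A_surf = 2πrL = 18.91 m².
T⁴ = 24450/(0.77·5.67×10⁻⁸·18.91) = 2.961×10¹⁰ K⁴.

T ≈ 415 K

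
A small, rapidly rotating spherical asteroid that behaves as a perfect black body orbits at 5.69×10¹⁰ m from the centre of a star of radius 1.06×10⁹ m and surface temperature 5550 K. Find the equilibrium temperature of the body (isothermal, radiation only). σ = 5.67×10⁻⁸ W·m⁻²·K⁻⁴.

The star's surface emits σT_*⁴; at distance d the flux is S = σT_*⁴(R_*/d)².
S = 5.67×10⁻⁸·(5550)⁴·(1.06×10⁹/5.69×10¹⁰)² = 18670 W/m².
For an isothermal sphere T⁴ = (1−a)S/(4σ) = 8.232×10¹⁰ K⁴.

T ≈ 536 K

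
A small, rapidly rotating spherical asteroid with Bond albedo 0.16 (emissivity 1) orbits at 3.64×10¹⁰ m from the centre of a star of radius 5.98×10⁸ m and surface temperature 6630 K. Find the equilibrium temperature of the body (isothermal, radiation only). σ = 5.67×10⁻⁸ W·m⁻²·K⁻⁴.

T ≈ 575 K

The star's surface emits σT_*⁴; at distance d the flux is S = σT_*⁴(R_*/d)².
S = 5.67×10⁻⁸·(6630)⁴·(5.98×10⁸/3.64×10¹⁰)² = 29570 W/m².
For an isothermal sphere T⁴ = (1−a)S/(4σ) = 1.095×10¹¹ K⁴.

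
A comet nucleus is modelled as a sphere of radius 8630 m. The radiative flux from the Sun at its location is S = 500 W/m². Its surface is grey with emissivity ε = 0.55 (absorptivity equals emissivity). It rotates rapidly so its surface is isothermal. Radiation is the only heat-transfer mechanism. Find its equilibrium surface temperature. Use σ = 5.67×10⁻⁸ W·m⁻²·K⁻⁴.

At equilibrium, absorbed power = emitted power.
Absorbing cross-section = πr² = 2.340×10⁸ m²; emitting surface = 4πr² = 9.359×10⁸ m² (ratio 4).
εS·A_cross = εσ·A_surf·T⁴  ⇒  T⁴ = S/(4σ)   (ε cancels).
T⁴ = 500/(4·5.67×10⁻⁸) = 2.205×10⁹ K⁴.
T = (2.205×10⁹)^(1/4).

T ≈ 217 K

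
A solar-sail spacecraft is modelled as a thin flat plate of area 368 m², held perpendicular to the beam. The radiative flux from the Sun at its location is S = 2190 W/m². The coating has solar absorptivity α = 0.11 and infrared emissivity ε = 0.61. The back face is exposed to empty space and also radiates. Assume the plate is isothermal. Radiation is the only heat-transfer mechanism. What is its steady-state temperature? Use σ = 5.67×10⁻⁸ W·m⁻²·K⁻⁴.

T ≈ 243 K

At equilibrium, absorbed power = emitted power.
Absorbing cross-section = A = 368.0 m²; emitting surface = 2A = 736.0 m² (ratio 2).
αS·A_cross = εσ·A_surf·T⁴  ⇒  T⁴ = αS/(ε·2σ).
T⁴ = 0.110·2190/(0.61·2·5.67×10⁻⁸) = 3.483×10⁹ K⁴.
T = (3.483×10⁹)^(1/4).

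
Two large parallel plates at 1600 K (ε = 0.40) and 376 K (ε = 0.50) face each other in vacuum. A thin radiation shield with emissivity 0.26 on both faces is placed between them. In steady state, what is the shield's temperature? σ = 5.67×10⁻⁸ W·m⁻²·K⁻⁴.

In steady state the net flux on the hot side equals that on the cold side.
σ(T₁⁴−T_s⁴)/D₁ = σ(T_s⁴−T₂⁴)/D₂, with D₁ = 1/ε₁+1/ε_s−1 = 5.346, D₂ = 1/ε_s+1/ε₂−1 = 4.846.
Solve for T_s⁴: T_s⁴ = (D₂·T₁⁴ + D₁·T₂⁴)/(D₁+D₂) = 3.127×10¹² K⁴.

T_s ≈ 1330 K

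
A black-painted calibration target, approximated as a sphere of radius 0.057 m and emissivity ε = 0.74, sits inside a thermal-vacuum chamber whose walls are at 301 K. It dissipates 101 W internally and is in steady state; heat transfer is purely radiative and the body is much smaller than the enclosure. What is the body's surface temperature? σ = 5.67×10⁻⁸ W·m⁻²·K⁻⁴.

For a small grey body in a large enclosure, net radiated power = εσA(T⁴ − T_w⁴).
Steady state: P = εσA(T⁴ − T_w⁴) with A = 4πr² = 0.04083 m².
T⁴ = P/(εσA) + T_w⁴ = 101/(0.74·5.67×10⁻⁸·0.04083) + (301)⁴
    = 5.896×10¹⁰ + 8.209×10⁹ = 6.717×10¹⁰ K⁴.

T ≈ 509 K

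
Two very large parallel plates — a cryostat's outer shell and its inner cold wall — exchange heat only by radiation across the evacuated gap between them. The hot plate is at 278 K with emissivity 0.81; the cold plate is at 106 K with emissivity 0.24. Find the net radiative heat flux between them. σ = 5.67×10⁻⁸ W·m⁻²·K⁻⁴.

q ≈ 75.3 W/m²

For two infinite grey parallel plates, q = σ(T₁⁴ − T₂⁴)/(1/ε₁ + 1/ε₂ − 1).
T₁⁴ − T₂⁴ = 5.973×10⁹ − 1.262×10⁸ = 5.847×10⁹ K⁴.
1/ε₁ + 1/ε₂ − 1 = 1.235 + 4.167 − 1 = 4.401.
q = 5.67×10⁻⁸ × 5.847×10⁹ / 4.401.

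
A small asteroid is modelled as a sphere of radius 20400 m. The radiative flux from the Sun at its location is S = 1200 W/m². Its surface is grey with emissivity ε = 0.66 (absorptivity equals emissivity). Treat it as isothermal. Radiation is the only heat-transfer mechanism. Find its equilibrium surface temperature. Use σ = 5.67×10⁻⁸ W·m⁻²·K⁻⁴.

At equilibrium, absorbed power = emitted power.
Absorbing cross-section = πr² = 1.307×10⁹ m²; emitting surface = 4πr² = 5.230×10⁹ m² (ratio 4).
εS·A_cross = εσ·A_surf·T⁴  ⇒  T⁴ = S/(4σ)   (ε cancels).
T⁴ = 1200/(4·5.67×10⁻⁸) = 5.291×10⁹ K⁴.
T = (5.291×10⁹)^(1/4).

T ≈ 270 K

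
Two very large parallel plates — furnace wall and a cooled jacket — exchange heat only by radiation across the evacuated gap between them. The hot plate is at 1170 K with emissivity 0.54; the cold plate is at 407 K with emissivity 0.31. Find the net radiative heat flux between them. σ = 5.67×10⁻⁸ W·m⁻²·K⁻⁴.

q ≈ 25700 W/m²

For two infinite grey parallel plates, q = σ(T₁⁴ − T₂⁴)/(1/ε₁ + 1/ε₂ − 1).
T₁⁴ − T₂⁴ = 1.874×10¹² − 2.744×10¹⁰ = 1.846×10¹² K⁴.
1/ε₁ + 1/ε₂ − 1 = 1.852 + 3.226 − 1 = 4.078.
q = 5.67×10⁻⁸ × 1.846×10¹² / 4.078.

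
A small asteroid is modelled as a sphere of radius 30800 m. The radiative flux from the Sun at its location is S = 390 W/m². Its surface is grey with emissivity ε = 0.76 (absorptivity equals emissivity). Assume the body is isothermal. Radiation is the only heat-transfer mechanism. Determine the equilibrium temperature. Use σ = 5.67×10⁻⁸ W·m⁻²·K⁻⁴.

T ≈ 204 K

At equilibrium, absorbed power = emitted power.
Absorbing cross-section = πr² = 2.980×10⁹ m²; emitting surface = 4πr² = 1.192×10¹⁰ m² (ratio 4).
εS·A_cross = εσ·A_surf·T⁴  ⇒  T⁴ = S/(4σ)   (ε cancels).
T⁴ = 390/(4·5.67×10⁻⁸) = 1.720×10⁹ K⁴.
T = (1.720×10⁹)^(1/4).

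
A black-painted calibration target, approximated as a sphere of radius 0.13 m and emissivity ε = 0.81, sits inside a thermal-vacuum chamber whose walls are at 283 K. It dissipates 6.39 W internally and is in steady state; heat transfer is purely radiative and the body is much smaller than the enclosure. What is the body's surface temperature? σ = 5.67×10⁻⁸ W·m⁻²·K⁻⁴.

For a small grey body in a large enclosure, net radiated power = εσA(T⁴ − T_w⁴).
Steady state: P = εσA(T⁴ − T_w⁴) with A = 4πr² = 0.2124 m².
T⁴ = P/(εσA) + T_w⁴ = 6.39/(0.81·5.67×10⁻⁸·0.2124) + (283)⁴
    = 6.551×10⁸ + 6.414×10⁹ = 7.069×10⁹ K⁴.

T ≈ 290 K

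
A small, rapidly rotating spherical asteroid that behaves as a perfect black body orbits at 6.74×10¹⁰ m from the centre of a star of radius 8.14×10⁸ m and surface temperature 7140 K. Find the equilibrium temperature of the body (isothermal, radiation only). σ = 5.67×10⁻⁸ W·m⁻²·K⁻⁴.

The star's surface emits σT_*⁴; at distance d the flux is S = σT_*⁴(R_*/d)².
S = 5.67×10⁻⁸·(7140)⁴·(8.14×10⁸/6.74×10¹⁰)² = 21490 W/m².
For an isothermal sphere T⁴ = (1−a)S/(4σ) = 9.477×10¹⁰ K⁴.

T ≈ 555 K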